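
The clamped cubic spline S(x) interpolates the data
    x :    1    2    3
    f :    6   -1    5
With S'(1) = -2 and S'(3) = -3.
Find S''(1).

-35

With σ_i denoting the second derivative at x_i, h_i = 1, 1, and Δ_i = (y_(i+1) − y_i)/h_i = -7, 6:
  1·σ_0 + 4·σ_1 + 1·σ_2 = 6(Δ_1 - Δ_0) = 78
Clamped end conditions give two more equations: 2h_0·σ_0 + h_0·σ_1 = 6(Δ_0 - S'(1)) = -30 and h_1·σ_1 + 2h_1·σ_2 = 6(S'(3) - Δ_1) = -54.
Forward elimination and back-substitution give σ_0 = -35, σ_1 = 40, σ_2 = -47.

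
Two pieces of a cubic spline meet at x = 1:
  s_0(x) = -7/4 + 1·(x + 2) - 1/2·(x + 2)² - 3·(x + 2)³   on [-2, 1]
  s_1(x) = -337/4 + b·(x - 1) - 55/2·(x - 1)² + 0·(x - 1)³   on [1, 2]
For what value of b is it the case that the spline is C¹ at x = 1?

s_0'(x) = 1 - 1·(x + 2) - 9·(x + 2)², so s_0'(1) = -83. On the right, s_1'(1) = b, so b = -83.

-83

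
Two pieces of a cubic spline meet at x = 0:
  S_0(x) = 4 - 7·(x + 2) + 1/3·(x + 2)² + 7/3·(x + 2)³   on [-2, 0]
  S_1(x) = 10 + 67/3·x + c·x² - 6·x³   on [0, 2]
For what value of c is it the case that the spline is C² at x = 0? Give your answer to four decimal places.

14.3333

S_0''(x) = 2/3 + 14·(x + 2), so S_0''(0) = 86/3. On the right, S_1''(0) = 2c, so c = 43/3.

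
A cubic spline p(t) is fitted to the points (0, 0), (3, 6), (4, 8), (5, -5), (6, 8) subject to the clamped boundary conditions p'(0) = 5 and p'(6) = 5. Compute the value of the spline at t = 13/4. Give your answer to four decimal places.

7.6536

Let M_i = p''(x_i). Step sizes h_i = 3, 1, 1, 1; slopes of the chords Δ_i = (y_(i+1) - y_i)/h_i = 2, 2, -13, 13.
  3·M_0 + 8·M_1 + 1·M_2 = 6(Δ_1 - Δ_0) = 0
  1·M_1 + 4·M_2 + 1·M_3 = 6(Δ_2 - Δ_1) = -90
  1·M_2 + 4·M_3 + 1·M_4 = 6(Δ_3 - Δ_2) = 156
Clamped end conditions give two more equations: 2h_0·M_0 + h_0·M_1 = 6(Δ_0 - p'(0)) = -18 and h_3·M_3 + 2h_3·M_4 = 6(p'(6) - Δ_3) = -48.
Forward elimination and back-substitution give M_0 = -61/9, M_1 = 68/9, M_2 = -361/9, M_3 = 566/9, M_4 = -499/9.
On [3, 4], p(t) = 6 + 37/6·(t - 3) + 34/9·(t - 3)² - 143/18·(t - 3)³.
With (t - 3) = 1/4: p(13/4) = 2939/384.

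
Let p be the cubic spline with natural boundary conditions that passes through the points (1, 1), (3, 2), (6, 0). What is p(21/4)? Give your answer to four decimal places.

With σ_i denoting the second derivative at x_i, h_i = 2, 3, and Δ_i = (y_(i+1) − y_i)/h_i = 1/2, -2/3:
  2·σ_0 + 10·σ_1 + 3·σ_2 = 6(Δ_1 - Δ_0) = -7
Natural end conditions: σ_0 = σ_2 = 0.
Hence σ_0 = 0, σ_1 = -7/10, σ_2 = 0.
On [3, 6], p(x) = 2 + 1/30·(x - 3) - 7/20·(x - 3)² + 7/180·(x - 3)³.
With (x - 3) = 9/4: p(21/4) = 191/256.

0.7461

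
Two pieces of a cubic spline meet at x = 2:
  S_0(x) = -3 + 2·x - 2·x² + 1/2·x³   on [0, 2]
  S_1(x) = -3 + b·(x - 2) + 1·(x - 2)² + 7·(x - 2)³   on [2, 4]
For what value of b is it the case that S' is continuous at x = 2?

S_0'(x) = 2 - 4·x + 3/2·x², so S_0'(2) = 0. On the right, S_1'(2) = b, so b = 0.

0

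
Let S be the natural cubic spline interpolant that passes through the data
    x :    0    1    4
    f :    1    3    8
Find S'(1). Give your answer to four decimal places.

Put M_i = S'' at the i-th knot. Here h = (1, 3) and Δ = (2, 5/3), so the interior equations h_(i-1)·M_(i-1) + 2(h_(i-1)+h_i)·M_i + h_i·M_(i+1) = 6(Δ_i − Δ_(i-1)) read
  1·M_0 + 8·M_1 + 3·M_2 = 6(Δ_1 - Δ_0) = -2
Natural end conditions: M_0 = M_2 = 0.
Hence M_0 = 0, M_1 = -1/4, M_2 = 0.
On [1, 4], S'(x) = b_1 + 2c_1·(x - 1) + 3d_1·(x - 1)² with b_1 = Δ_1 - h_1(2M_1 + M_2)/6 = 23/12, c_1 = M_1/2 = -1/8, d_1 = (M_2 - M_1)/(6h_1) = 1/72. So S'(1) = 23/12.

1.9167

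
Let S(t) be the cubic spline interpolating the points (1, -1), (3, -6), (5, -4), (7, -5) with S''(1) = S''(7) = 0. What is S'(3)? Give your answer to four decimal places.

-0.4333

Let m_i = S''(x_i). Step sizes h_i = 2, 2, 2; slopes of the chords Δ_i = (y_(i+1) - y_i)/h_i = -5/2, 1, -1/2.
  2·m_0 + 8·m_1 + 2·m_2 = 6(Δ_1 - Δ_0) = 21
  2·m_1 + 8·m_2 + 2·m_3 = 6(Δ_2 - Δ_1) = -9
Natural end conditions: m_0 = m_3 = 0.
Hence m_0 = 0, m_1 = 31/10, m_2 = -19/10, m_3 = 0.
On [3, 5], S'(t) = b_1 + 2c_1·(t - 3) + 3d_1·(t - 3)² with b_1 = Δ_1 - h_1(2m_1 + m_2)/6 = -13/30, c_1 = m_1/2 = 31/20, d_1 = (m_2 - m_1)/(6h_1) = -5/12. So S'(3) = -13/30.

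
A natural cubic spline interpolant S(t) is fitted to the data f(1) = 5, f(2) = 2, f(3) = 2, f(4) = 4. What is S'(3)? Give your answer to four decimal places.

With M_i denoting the second derivative at x_i, h_i = 1, 1, 1, and Δ_i = (y_(i+1) − y_i)/h_i = -3, 0, 2:
  1·M_0 + 4·M_1 + 1·M_2 = 6(Δ_1 - Δ_0) = 18
  1·M_1 + 4·M_2 + 1·M_3 = 6(Δ_2 - Δ_1) = 12
Natural end conditions: M_0 = M_3 = 0.
Solving: M_0 = 0, M_1 = 4, M_2 = 2, M_3 = 0.
On [3, 4], S'(t) = b_2 + 2c_2·(t - 3) + 3d_2·(t - 3)² with b_2 = Δ_2 - h_2(2M_2 + M_3)/6 = 4/3, c_2 = M_2/2 = 1, d_2 = (M_3 - M_2)/(6h_2) = -1/3. So S'(3) = 4/3.

1.3333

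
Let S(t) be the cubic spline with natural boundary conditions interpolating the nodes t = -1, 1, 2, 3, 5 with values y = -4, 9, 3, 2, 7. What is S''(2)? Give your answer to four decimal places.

10.6364

With M_i denoting the second derivative at x_i, h_i = 2, 1, 1, 2, and Δ_i = (y_(i+1) − y_i)/h_i = 13/2, -6, -1, 5/2:
  2·M_0 + 6·M_1 + 1·M_2 = 6(Δ_1 - Δ_0) = -75
  1·M_1 + 4·M_2 + 1·M_3 = 6(Δ_2 - Δ_1) = 30
  1·M_2 + 6·M_3 + 2·M_4 = 6(Δ_3 - Δ_2) = 21
Natural end conditions: M_0 = M_4 = 0.
Hence M_0 = 0, M_1 = -157/11, M_2 = 117/11, M_3 = 19/11, M_4 = 0.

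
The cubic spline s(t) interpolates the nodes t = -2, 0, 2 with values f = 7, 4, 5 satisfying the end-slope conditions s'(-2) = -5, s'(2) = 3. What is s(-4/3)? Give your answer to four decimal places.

4.7778

Write M_i for s''(x_i). With h_i = 2, 2 and divided differences Δ_i = -3/2, 1/2, the continuity of s' gives the tridiagonal system
  2·M_0 + 8·M_1 + 2·M_2 = 6(Δ_1 - Δ_0) = 12
Clamped end conditions give two more equations: 2h_0·M_0 + h_0·M_1 = 6(Δ_0 - s'(-2)) = 21 and h_1·M_1 + 2h_1·M_2 = 6(s'(2) - Δ_1) = 15.
Solving: M_0 = 23/4, M_1 = -1, M_2 = 17/4.
On [-2, 0], s(t) = 7 - 5·(t + 2) + 23/8·(t + 2)² - 9/16·(t + 2)³.
With (t + 2) = 2/3: s(-4/3) = 43/9.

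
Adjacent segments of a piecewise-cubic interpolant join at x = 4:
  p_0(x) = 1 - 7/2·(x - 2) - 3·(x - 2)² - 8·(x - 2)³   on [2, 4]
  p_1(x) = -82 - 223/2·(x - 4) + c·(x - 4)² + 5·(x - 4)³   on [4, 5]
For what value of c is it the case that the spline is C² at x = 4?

p_0''(x) = -6 - 48·(x - 2), so p_0''(4) = -102. On the right, p_1''(4) = 2c, so c = -51.

-51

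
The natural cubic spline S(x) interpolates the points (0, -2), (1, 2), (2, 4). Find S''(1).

Let M_i = S''(x_i). Step sizes h_i = 1, 1; slopes of the chords Δ_i = (y_(i+1) - y_i)/h_i = 4, 2.
  1·M_0 + 4·M_1 + 1·M_2 = 6(Δ_1 - Δ_0) = -12
Natural end conditions: M_0 = M_2 = 0.
Solving: M_0 = 0, M_1 = -3, M_2 = 0.

-3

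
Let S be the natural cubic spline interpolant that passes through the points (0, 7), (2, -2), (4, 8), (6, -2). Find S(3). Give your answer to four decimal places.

Write σ_i for S''(x_i). With h_i = 2, 2, 2 and divided differences Δ_i = -9/2, 5, -5, the continuity of S' gives the tridiagonal system
  2·σ_0 + 8·σ_1 + 2·σ_2 = 6(Δ_1 - Δ_0) = 57
  2·σ_1 + 8·σ_2 + 2·σ_3 = 6(Δ_2 - Δ_1) = -60
Natural end conditions: σ_0 = σ_3 = 0.
Solving: σ_0 = 0, σ_1 = 48/5, σ_2 = -99/10, σ_3 = 0.
On [2, 4], S(x) = -2 + 19/10·(x - 2) + 24/5·(x - 2)² - 13/8·(x - 2)³.
With (x - 2) = 1: S(3) = 123/40.

3.0750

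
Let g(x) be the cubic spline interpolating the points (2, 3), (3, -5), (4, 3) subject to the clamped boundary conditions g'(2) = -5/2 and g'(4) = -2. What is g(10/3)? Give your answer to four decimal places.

-2.6111

Put σ_i = g'' at the i-th knot. Here h = (1, 1) and Δ = (-8, 8), so the interior equations h_(i-1)·σ_(i-1) + 2(h_(i-1)+h_i)·σ_i + h_i·σ_(i+1) = 6(Δ_i − Δ_(i-1)) read
  1·σ_0 + 4·σ_1 + 1·σ_2 = 6(Δ_1 - Δ_0) = 96
Clamped end conditions give two more equations: 2h_0·σ_0 + h_0·σ_1 = 6(Δ_0 - g'(2)) = -33 and h_1·σ_1 + 2h_1·σ_2 = 6(g'(4) - Δ_1) = -60.
Solving the tridiagonal system: σ_0 = -161/4, σ_1 = 95/2, σ_2 = -215/4.
On [3, 4], g(x) = -5 + 9/8·(x - 3) + 95/4·(x - 3)² - 135/8·(x - 3)³.
With (x - 3) = 1/3: g(10/3) = -47/18.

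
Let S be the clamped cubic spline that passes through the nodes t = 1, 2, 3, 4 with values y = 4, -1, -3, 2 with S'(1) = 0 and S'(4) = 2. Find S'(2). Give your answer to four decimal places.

Write M_i for S''(x_i). With h_i = 1, 1, 1 and divided differences Δ_i = -5, -2, 5, the continuity of S' gives the tridiagonal system
  1·M_0 + 4·M_1 + 1·M_2 = 6(Δ_1 - Δ_0) = 18
  1·M_1 + 4·M_2 + 1·M_3 = 6(Δ_2 - Δ_1) = 42
Clamped end conditions give two more equations: 2h_0·M_0 + h_0·M_1 = 6(Δ_0 - S'(1)) = -30 and h_2·M_2 + 2h_2·M_3 = 6(S'(4) - Δ_2) = -18.
Forward elimination and back-substitution give M_0 = -268/15, M_1 = 86/15, M_2 = 194/15, M_3 = -232/15.
On [2, 3], S'(t) = b_1 + 2c_1·(t - 2) + 3d_1·(t - 2)² with b_1 = Δ_1 - h_1(2M_1 + M_2)/6 = -91/15, c_1 = M_1/2 = 43/15, d_1 = (M_2 - M_1)/(6h_1) = 6/5. So S'(2) = -91/15.

-6.0667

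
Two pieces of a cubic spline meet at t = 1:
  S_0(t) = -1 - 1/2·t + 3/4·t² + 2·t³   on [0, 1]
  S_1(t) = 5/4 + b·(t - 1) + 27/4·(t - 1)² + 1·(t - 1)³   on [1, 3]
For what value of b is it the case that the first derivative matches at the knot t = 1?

7

S_0'(t) = -1/2 + 3/2·t + 6·t², so S_0'(1) = 7. On the right, S_1'(1) = b, so b = 7.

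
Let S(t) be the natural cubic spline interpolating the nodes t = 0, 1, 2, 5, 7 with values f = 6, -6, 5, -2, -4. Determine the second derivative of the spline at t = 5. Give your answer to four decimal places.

5.9197

Put m_i = S'' at the i-th knot. Here h = (1, 1, 3, 2) and Δ = (-12, 11, -7/3, -1), so the interior equations h_(i-1)·m_(i-1) + 2(h_(i-1)+h_i)·m_i + h_i·m_(i+1) = 6(Δ_i − Δ_(i-1)) read
  1·m_0 + 4·m_1 + 1·m_2 = 6(Δ_1 - Δ_0) = 138
  1·m_1 + 8·m_2 + 3·m_3 = 6(Δ_2 - Δ_1) = -80
  3·m_2 + 10·m_3 + 2·m_4 = 6(Δ_3 - Δ_2) = 8
Natural end conditions: m_0 = m_4 = 0.
Hence m_0 = 0, m_1 = 5311/137, m_2 = -2338/137, m_3 = 811/137, m_4 = 0.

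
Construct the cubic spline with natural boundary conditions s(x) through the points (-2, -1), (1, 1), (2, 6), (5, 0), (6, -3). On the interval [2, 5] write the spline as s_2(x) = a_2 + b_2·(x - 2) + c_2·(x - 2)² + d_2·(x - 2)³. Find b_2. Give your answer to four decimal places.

Let σ_i = s''(x_i). Step sizes h_i = 3, 1, 3, 1; slopes of the chords Δ_i = (y_(i+1) - y_i)/h_i = 2/3, 5, -2, -3.
  3·σ_0 + 8·σ_1 + 1·σ_2 = 6(Δ_1 - Δ_0) = 26
  1·σ_1 + 8·σ_2 + 3·σ_3 = 6(Δ_2 - Δ_1) = -42
  3·σ_2 + 8·σ_3 + 1·σ_4 = 6(Δ_3 - Δ_2) = -6
Natural end conditions: σ_0 = σ_4 = 0.
Solving: σ_0 = 0, σ_1 = 437/108, σ_2 = -172/27, σ_3 = 59/36, σ_4 = 0.
On [2, 5], with s_2(x) = a_2 + b_2·(x - 2) + c_2·(x - 2)² + d_2·(x - 2)³: c_2 = σ_2/2 = -86/27, d_2 = (σ_3 - σ_2)/(6h_2) = 865/1944, b_2 = Δ_2 - h_2(2σ_2 + σ_3)/6 = 767/216.

3.5509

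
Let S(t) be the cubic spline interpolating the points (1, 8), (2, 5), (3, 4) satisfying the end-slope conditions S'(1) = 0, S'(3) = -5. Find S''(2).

Put m_i = S'' at the i-th knot. Here h = (1, 1) and Δ = (-3, -1), so the interior equations h_(i-1)·m_(i-1) + 2(h_(i-1)+h_i)·m_i + h_i·m_(i+1) = 6(Δ_i − Δ_(i-1)) read
  1·m_0 + 4·m_1 + 1·m_2 = 6(Δ_1 - Δ_0) = 12
Clamped end conditions give two more equations: 2h_0·m_0 + h_0·m_1 = 6(Δ_0 - S'(1)) = -18 and h_1·m_1 + 2h_1·m_2 = 6(S'(3) - Δ_1) = -24.
Solving the tridiagonal system: m_0 = -29/2, m_1 = 11, m_2 = -35/2.

11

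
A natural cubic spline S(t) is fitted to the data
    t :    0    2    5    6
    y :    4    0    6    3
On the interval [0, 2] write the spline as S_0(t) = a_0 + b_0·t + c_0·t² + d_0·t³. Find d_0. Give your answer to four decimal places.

Let σ_i = S''(x_i). Step sizes h_i = 2, 3, 1; slopes of the chords Δ_i = (y_(i+1) - y_i)/h_i = -2, 2, -3.
  2·σ_0 + 10·σ_1 + 3·σ_2 = 6(Δ_1 - Δ_0) = 24
  3·σ_1 + 8·σ_2 + 1·σ_3 = 6(Δ_2 - Δ_1) = -30
Natural end conditions: σ_0 = σ_3 = 0.
Forward elimination and back-substitution give σ_0 = 0, σ_1 = 282/71, σ_2 = -372/71, σ_3 = 0.
On [0, 2], with S_0(t) = a_0 + b_0·t + c_0·t² + d_0·t³: c_0 = σ_0/2 = 0, d_0 = (σ_1 - σ_0)/(6h_0) = 47/142, b_0 = Δ_0 - h_0(2σ_0 + σ_1)/6 = -236/71.

0.3310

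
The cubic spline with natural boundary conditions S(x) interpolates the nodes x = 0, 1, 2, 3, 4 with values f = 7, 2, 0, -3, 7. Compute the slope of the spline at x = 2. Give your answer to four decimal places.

-3.7500

Let M_i = S''(x_i). Step sizes h_i = 1, 1, 1, 1; slopes of the chords Δ_i = (y_(i+1) - y_i)/h_i = -5, -2, -3, 10.
  1·M_0 + 4·M_1 + 1·M_2 = 6(Δ_1 - Δ_0) = 18
  1·M_1 + 4·M_2 + 1·M_3 = 6(Δ_2 - Δ_1) = -6
  1·M_2 + 4·M_3 + 1·M_4 = 6(Δ_3 - Δ_2) = 78
Natural end conditions: M_0 = M_4 = 0.
Forward elimination and back-substitution give M_0 = 0, M_1 = 93/14, M_2 = -60/7, M_3 = 303/14, M_4 = 0.
On [2, 3], S'(x) = b_2 + 2c_2·(x - 2) + 3d_2·(x - 2)² with b_2 = Δ_2 - h_2(2M_2 + M_3)/6 = -15/4, c_2 = M_2/2 = -30/7, d_2 = (M_3 - M_2)/(6h_2) = 141/28. So S'(2) = -15/4.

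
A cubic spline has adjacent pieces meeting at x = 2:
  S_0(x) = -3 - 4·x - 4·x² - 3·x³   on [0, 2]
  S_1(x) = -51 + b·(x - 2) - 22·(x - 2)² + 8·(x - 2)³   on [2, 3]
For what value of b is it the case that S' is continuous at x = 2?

S_0'(x) = -4 - 8·x - 9·x², so S_0'(2) = -56. On the right, S_1'(2) = b, so b = -56.

-56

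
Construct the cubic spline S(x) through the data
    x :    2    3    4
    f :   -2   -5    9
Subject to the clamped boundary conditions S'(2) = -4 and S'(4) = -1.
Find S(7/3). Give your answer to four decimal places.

-4.0741

Write m_i for S''(x_i). With h_i = 1, 1 and divided differences Δ_i = -3, 14, the continuity of S' gives the tridiagonal system
  1·m_0 + 4·m_1 + 1·m_2 = 6(Δ_1 - Δ_0) = 102
Clamped end conditions give two more equations: 2h_0·m_0 + h_0·m_1 = 6(Δ_0 - S'(2)) = 6 and h_1·m_1 + 2h_1·m_2 = 6(S'(4) - Δ_1) = -90.
Hence m_0 = -21, m_1 = 48, m_2 = -69.
On [2, 3], S(x) = -2 - 4·(x - 2) - 21/2·(x - 2)² + 23/2·(x - 2)³.
With (x - 2) = 1/3: S(7/3) = -110/27.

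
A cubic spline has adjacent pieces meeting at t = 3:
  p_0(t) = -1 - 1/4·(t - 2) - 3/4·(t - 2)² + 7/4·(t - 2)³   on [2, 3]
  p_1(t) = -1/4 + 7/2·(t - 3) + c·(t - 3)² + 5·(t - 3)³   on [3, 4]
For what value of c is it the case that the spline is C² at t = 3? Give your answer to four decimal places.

p_0''(t) = -3/2 + 21/2·(t - 2), so p_0''(3) = 9. On the right, p_1''(3) = 2c, so c = 9/2.

4.5000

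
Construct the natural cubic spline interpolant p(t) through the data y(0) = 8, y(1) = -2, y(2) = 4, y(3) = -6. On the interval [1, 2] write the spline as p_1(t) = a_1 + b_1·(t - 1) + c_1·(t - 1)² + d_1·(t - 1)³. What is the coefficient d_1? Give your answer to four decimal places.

-10.6667

With σ_i denoting the second derivative at x_i, h_i = 1, 1, 1, and Δ_i = (y_(i+1) − y_i)/h_i = -10, 6, -10:
  1·σ_0 + 4·σ_1 + 1·σ_2 = 6(Δ_1 - Δ_0) = 96
  1·σ_1 + 4·σ_2 + 1·σ_3 = 6(Δ_2 - Δ_1) = -96
Natural end conditions: σ_0 = σ_3 = 0.
Solving the tridiagonal system: σ_0 = 0, σ_1 = 32, σ_2 = -32, σ_3 = 0.
On [1, 2], with p_1(t) = a_1 + b_1·(t - 1) + c_1·(t - 1)² + d_1·(t - 1)³: c_1 = σ_1/2 = 16, d_1 = (σ_2 - σ_1)/(6h_1) = -32/3, b_1 = Δ_1 - h_1(2σ_1 + σ_2)/6 = 2/3.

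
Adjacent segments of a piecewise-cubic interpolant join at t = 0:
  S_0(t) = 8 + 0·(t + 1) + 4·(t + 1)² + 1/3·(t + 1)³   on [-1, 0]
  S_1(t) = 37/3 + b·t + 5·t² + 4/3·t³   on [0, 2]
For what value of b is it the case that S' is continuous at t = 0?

9

S_0'(t) = 0 + 8·(t + 1) + 1·(t + 1)², so S_0'(0) = 9. On the right, S_1'(0) = b, so b = 9.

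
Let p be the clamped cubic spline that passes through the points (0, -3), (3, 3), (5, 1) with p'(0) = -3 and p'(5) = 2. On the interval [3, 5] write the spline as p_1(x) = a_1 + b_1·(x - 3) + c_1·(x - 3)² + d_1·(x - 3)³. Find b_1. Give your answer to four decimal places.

0.3000

Put σ_i = p'' at the i-th knot. Here h = (3, 2) and Δ = (2, -1), so the interior equations h_(i-1)·σ_(i-1) + 2(h_(i-1)+h_i)·σ_i + h_i·σ_(i+1) = 6(Δ_i − Δ_(i-1)) read
  3·σ_0 + 10·σ_1 + 2·σ_2 = 6(Δ_1 - Δ_0) = -18
Clamped end conditions give two more equations: 2h_0·σ_0 + h_0·σ_1 = 6(Δ_0 - p'(0)) = 30 and h_1·σ_1 + 2h_1·σ_2 = 6(p'(5) - Δ_1) = 18.
Hence σ_0 = 39/5, σ_1 = -28/5, σ_2 = 73/10.
On [3, 5], with p_1(x) = a_1 + b_1·(x - 3) + c_1·(x - 3)² + d_1·(x - 3)³: c_1 = σ_1/2 = -14/5, d_1 = (σ_2 - σ_1)/(6h_1) = 43/40, b_1 = Δ_1 - h_1(2σ_1 + σ_2)/6 = 3/10.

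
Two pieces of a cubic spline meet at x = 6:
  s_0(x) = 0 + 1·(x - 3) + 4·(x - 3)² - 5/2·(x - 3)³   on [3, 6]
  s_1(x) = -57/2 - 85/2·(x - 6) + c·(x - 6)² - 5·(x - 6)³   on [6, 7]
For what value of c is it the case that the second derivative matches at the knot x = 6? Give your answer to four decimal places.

s_0''(x) = 8 - 15·(x - 3), so s_0''(6) = -37. On the right, s_1''(6) = 2c, so c = -37/2.

-18.5000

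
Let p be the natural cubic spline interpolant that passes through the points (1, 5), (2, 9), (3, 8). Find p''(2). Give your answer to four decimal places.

Put M_i = p'' at the i-th knot. Here h = (1, 1) and Δ = (4, -1), so the interior equations h_(i-1)·M_(i-1) + 2(h_(i-1)+h_i)·M_i + h_i·M_(i+1) = 6(Δ_i − Δ_(i-1)) read
  1·M_0 + 4·M_1 + 1·M_2 = 6(Δ_1 - Δ_0) = -30
Natural end conditions: M_0 = M_2 = 0.
Solving the tridiagonal system: M_0 = 0, M_1 = -15/2, M_2 = 0.

-7.5000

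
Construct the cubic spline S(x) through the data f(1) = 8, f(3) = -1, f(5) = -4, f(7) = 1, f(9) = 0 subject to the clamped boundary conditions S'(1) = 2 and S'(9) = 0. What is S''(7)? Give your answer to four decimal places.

With M_i denoting the second derivative at x_i, h_i = 2, 2, 2, 2, and Δ_i = (y_(i+1) − y_i)/h_i = -9/2, -3/2, 5/2, -1/2:
  2·M_0 + 8·M_1 + 2·M_2 = 6(Δ_1 - Δ_0) = 18
  2·M_1 + 8·M_2 + 2·M_3 = 6(Δ_2 - Δ_1) = 24
  2·M_2 + 8·M_3 + 2·M_4 = 6(Δ_3 - Δ_2) = -18
Clamped end conditions give two more equations: 2h_0·M_0 + h_0·M_1 = 6(Δ_0 - S'(1)) = -39 and h_3·M_3 + 2h_3·M_4 = 6(S'(9) - Δ_3) = 3.
Solving the tridiagonal system: M_0 = -337/28, M_1 = 32/7, M_2 = 11/4, M_3 = -25/7, M_4 = 71/28.

-3.5714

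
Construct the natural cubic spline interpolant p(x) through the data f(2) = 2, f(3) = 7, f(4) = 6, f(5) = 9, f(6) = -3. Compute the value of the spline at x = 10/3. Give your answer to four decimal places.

Put M_i = p'' at the i-th knot. Here h = (1, 1, 1, 1) and Δ = (5, -1, 3, -12), so the interior equations h_(i-1)·M_(i-1) + 2(h_(i-1)+h_i)·M_i + h_i·M_(i+1) = 6(Δ_i − Δ_(i-1)) read
  1·M_0 + 4·M_1 + 1·M_2 = 6(Δ_1 - Δ_0) = -36
  1·M_1 + 4·M_2 + 1·M_3 = 6(Δ_2 - Δ_1) = 24
  1·M_2 + 4·M_3 + 1·M_4 = 6(Δ_3 - Δ_2) = -90
Natural end conditions: M_0 = M_4 = 0.
Forward elimination and back-substitution give M_0 = 0, M_1 = -363/28, M_2 = 111/7, M_3 = -741/28, M_4 = 0.
On [3, 4], p(x) = 7 + 19/28·(x - 3) - 363/56·(x - 3)² + 269/56·(x - 3)³.
With (x - 3) = 1/3: p(10/3) = 5053/756.

6.6839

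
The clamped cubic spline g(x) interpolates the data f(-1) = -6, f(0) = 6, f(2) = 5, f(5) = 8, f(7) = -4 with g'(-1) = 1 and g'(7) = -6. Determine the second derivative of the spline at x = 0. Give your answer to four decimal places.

Let σ_i = g''(x_i). Step sizes h_i = 1, 2, 3, 2; slopes of the chords Δ_i = (y_(i+1) - y_i)/h_i = 12, -1/2, 1, -6.
  1·σ_0 + 6·σ_1 + 2·σ_2 = 6(Δ_1 - Δ_0) = -75
  2·σ_1 + 10·σ_2 + 3·σ_3 = 6(Δ_2 - Δ_1) = 9
  3·σ_2 + 10·σ_3 + 2·σ_4 = 6(Δ_3 - Δ_2) = -42
Clamped end conditions give two more equations: 2h_0·σ_0 + h_0·σ_1 = 6(Δ_0 - g'(-1)) = 66 and h_3·σ_3 + 2h_3·σ_4 = 6(g'(7) - Δ_3) = 0.
Hence σ_0 = 4021/91, σ_1 = -2036/91, σ_2 = 685/91, σ_3 = -653/91, σ_4 = 653/182.

-22.3736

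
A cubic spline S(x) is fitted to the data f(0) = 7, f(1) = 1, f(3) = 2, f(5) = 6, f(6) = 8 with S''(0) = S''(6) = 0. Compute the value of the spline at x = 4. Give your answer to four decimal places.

4.1000

Put σ_i = S'' at the i-th knot. Here h = (1, 2, 2, 1) and Δ = (-6, 1/2, 2, 2), so the interior equations h_(i-1)·σ_(i-1) + 2(h_(i-1)+h_i)·σ_i + h_i·σ_(i+1) = 6(Δ_i − Δ_(i-1)) read
  1·σ_0 + 6·σ_1 + 2·σ_2 = 6(Δ_1 - Δ_0) = 39
  2·σ_1 + 8·σ_2 + 2·σ_3 = 6(Δ_2 - Δ_1) = 9
  2·σ_2 + 6·σ_3 + 1·σ_4 = 6(Δ_3 - Δ_2) = 0
Natural end conditions: σ_0 = σ_4 = 0.
Solving the tridiagonal system: σ_0 = 0, σ_1 = 67/10, σ_2 = -3/5, σ_3 = 1/5, σ_4 = 0.
On [3, 5], S(x) = 2 + 7/3·(x - 3) - 3/10·(x - 3)² + 1/15·(x - 3)³.
With (x - 3) = 1: S(4) = 41/10.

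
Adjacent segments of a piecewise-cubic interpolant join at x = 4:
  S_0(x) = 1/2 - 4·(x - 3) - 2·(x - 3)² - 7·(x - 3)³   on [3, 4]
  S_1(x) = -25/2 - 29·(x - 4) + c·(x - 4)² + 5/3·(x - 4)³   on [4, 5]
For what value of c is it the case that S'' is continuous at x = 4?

-23

S_0''(x) = -4 - 42·(x - 3), so S_0''(4) = -46. On the right, S_1''(4) = 2c, so c = -23.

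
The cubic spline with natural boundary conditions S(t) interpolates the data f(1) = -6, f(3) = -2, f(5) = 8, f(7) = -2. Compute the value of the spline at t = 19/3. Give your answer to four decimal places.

With σ_i denoting the second derivative at x_i, h_i = 2, 2, 2, and Δ_i = (y_(i+1) − y_i)/h_i = 2, 5, -5:
  2·σ_0 + 8·σ_1 + 2·σ_2 = 6(Δ_1 - Δ_0) = 18
  2·σ_1 + 8·σ_2 + 2·σ_3 = 6(Δ_2 - Δ_1) = -60
Natural end conditions: σ_0 = σ_3 = 0.
Forward elimination and back-substitution give σ_0 = 0, σ_1 = 22/5, σ_2 = -43/5, σ_3 = 0.
On [5, 7], S(t) = 8 + 11/15·(t - 5) - 43/10·(t - 5)² + 43/60·(t - 5)³.
With (t - 5) = 4/3: S(19/3) = 1228/405.

3.0321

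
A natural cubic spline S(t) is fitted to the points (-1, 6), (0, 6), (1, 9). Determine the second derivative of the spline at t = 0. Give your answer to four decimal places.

4.5000

Put m_i = S'' at the i-th knot. Here h = (1, 1) and Δ = (0, 3), so the interior equations h_(i-1)·m_(i-1) + 2(h_(i-1)+h_i)·m_i + h_i·m_(i+1) = 6(Δ_i − Δ_(i-1)) read
  1·m_0 + 4·m_1 + 1·m_2 = 6(Δ_1 - Δ_0) = 18
Natural end conditions: m_0 = m_2 = 0.
Forward elimination and back-substitution give m_0 = 0, m_1 = 9/2, m_2 = 0.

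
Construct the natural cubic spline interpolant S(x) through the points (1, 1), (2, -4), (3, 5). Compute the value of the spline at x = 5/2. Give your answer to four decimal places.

-0.8125

Write σ_i for S''(x_i). With h_i = 1, 1 and divided differences Δ_i = -5, 9, the continuity of S' gives the tridiagonal system
  1·σ_0 + 4·σ_1 + 1·σ_2 = 6(Δ_1 - Δ_0) = 84
Natural end conditions: σ_0 = σ_2 = 0.
Solving: σ_0 = 0, σ_1 = 21, σ_2 = 0.
On [2, 3], S(x) = -4 + 2·(x - 2) + 21/2·(x - 2)² - 7/2·(x - 2)³.
With (x - 2) = 1/2: S(5/2) = -13/16.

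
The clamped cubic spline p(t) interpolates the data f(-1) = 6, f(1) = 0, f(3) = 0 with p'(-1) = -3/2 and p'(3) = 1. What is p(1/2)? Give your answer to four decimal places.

1.3945

Put M_i = p'' at the i-th knot. Here h = (2, 2) and Δ = (-3, 0), so the interior equations h_(i-1)·M_(i-1) + 2(h_(i-1)+h_i)·M_i + h_i·M_(i+1) = 6(Δ_i − Δ_(i-1)) read
  2·M_0 + 8·M_1 + 2·M_2 = 6(Δ_1 - Δ_0) = 18
Clamped end conditions give two more equations: 2h_0·M_0 + h_0·M_1 = 6(Δ_0 - p'(-1)) = -9 and h_1·M_1 + 2h_1·M_2 = 6(p'(3) - Δ_1) = 6.
Solving the tridiagonal system: M_0 = -31/8, M_1 = 13/4, M_2 = -1/8.
On [-1, 1], p(t) = 6 - 3/2·(t + 1) - 31/16·(t + 1)² + 19/32·(t + 1)³.
With (t + 1) = 3/2: p(1/2) = 357/256.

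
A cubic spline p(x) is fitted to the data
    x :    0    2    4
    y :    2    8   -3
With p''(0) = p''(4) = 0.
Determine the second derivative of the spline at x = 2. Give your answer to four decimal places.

Put M_i = p'' at the i-th knot. Here h = (2, 2) and Δ = (3, -11/2), so the interior equations h_(i-1)·M_(i-1) + 2(h_(i-1)+h_i)·M_i + h_i·M_(i+1) = 6(Δ_i − Δ_(i-1)) read
  2·M_0 + 8·M_1 + 2·M_2 = 6(Δ_1 - Δ_0) = -51
Natural end conditions: M_0 = M_2 = 0.
Solving the tridiagonal system: M_0 = 0, M_1 = -51/8, M_2 = 0.

-6.3750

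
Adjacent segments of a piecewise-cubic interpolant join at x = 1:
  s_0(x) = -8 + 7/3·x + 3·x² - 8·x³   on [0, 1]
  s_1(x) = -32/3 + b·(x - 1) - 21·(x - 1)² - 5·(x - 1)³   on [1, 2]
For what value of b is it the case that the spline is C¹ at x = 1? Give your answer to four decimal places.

-15.6667

s_0'(x) = 7/3 + 6·x - 24·x², so s_0'(1) = -47/3. On the right, s_1'(1) = b, so b = -47/3.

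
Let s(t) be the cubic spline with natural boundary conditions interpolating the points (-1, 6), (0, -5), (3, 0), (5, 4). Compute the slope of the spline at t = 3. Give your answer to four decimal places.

3.9906

Let M_i = s''(x_i). Step sizes h_i = 1, 3, 2; slopes of the chords Δ_i = (y_(i+1) - y_i)/h_i = -11, 5/3, 2.
  1·M_0 + 8·M_1 + 3·M_2 = 6(Δ_1 - Δ_0) = 76
  3·M_1 + 10·M_2 + 2·M_3 = 6(Δ_2 - Δ_1) = 2
Natural end conditions: M_0 = M_3 = 0.
Hence M_0 = 0, M_1 = 754/71, M_2 = -212/71, M_3 = 0.
On [3, 5], s'(t) = b_2 + 2c_2·(t - 3) + 3d_2·(t - 3)² with b_2 = Δ_2 - h_2(2M_2 + M_3)/6 = 850/213, c_2 = M_2/2 = -106/71, d_2 = (M_3 - M_2)/(6h_2) = 53/213. So s'(3) = 850/213.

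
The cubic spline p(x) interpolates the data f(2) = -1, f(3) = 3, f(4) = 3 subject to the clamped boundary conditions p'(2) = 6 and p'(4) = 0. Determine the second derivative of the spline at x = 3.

-6

Let σ_i = p''(x_i). Step sizes h_i = 1, 1; slopes of the chords Δ_i = (y_(i+1) - y_i)/h_i = 4, 0.
  1·σ_0 + 4·σ_1 + 1·σ_2 = 6(Δ_1 - Δ_0) = -24
Clamped end conditions give two more equations: 2h_0·σ_0 + h_0·σ_1 = 6(Δ_0 - p'(2)) = -12 and h_1·σ_1 + 2h_1·σ_2 = 6(p'(4) - Δ_1) = 0.
Solving: σ_0 = -3, σ_1 = -6, σ_2 = 3.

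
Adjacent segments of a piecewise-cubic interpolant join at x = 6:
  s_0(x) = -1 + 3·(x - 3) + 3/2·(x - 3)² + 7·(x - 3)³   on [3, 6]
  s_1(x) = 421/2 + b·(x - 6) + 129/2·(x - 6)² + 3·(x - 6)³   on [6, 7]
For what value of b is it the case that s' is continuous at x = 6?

s_0'(x) = 3 + 3·(x - 3) + 21·(x - 3)², so s_0'(6) = 201. On the right, s_1'(6) = b, so b = 201.

201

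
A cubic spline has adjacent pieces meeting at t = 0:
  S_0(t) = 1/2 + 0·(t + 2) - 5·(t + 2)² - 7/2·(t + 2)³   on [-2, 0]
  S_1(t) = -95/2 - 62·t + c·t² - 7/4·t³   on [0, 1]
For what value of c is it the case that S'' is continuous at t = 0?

-26

S_0''(t) = -10 - 21·(t + 2), so S_0''(0) = -52. On the right, S_1''(0) = 2c, so c = -26.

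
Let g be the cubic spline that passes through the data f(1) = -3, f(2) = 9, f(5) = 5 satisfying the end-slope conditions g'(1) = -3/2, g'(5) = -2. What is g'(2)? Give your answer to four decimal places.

13.8125

With M_i denoting the second derivative at x_i, h_i = 1, 3, and Δ_i = (y_(i+1) − y_i)/h_i = 12, -4/3:
  1·M_0 + 8·M_1 + 3·M_2 = 6(Δ_1 - Δ_0) = -80
Clamped end conditions give two more equations: 2h_0·M_0 + h_0·M_1 = 6(Δ_0 - g'(1)) = 81 and h_1·M_1 + 2h_1·M_2 = 6(g'(5) - Δ_1) = -4.
Solving: M_0 = 403/8, M_1 = -79/4, M_2 = 221/24.
On [2, 5], g'(x) = b_1 + 2c_1·(x - 2) + 3d_1·(x - 2)² with b_1 = Δ_1 - h_1(2M_1 + M_2)/6 = 221/16, c_1 = M_1/2 = -79/8, d_1 = (M_2 - M_1)/(6h_1) = 695/432. So g'(2) = 221/16.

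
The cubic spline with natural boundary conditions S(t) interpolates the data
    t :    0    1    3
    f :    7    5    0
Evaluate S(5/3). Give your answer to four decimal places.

3.4568

Write m_i for S''(x_i). With h_i = 1, 2 and divided differences Δ_i = -2, -5/2, the continuity of S' gives the tridiagonal system
  1·m_0 + 6·m_1 + 2·m_2 = 6(Δ_1 - Δ_0) = -3
Natural end conditions: m_0 = m_2 = 0.
Hence m_0 = 0, m_1 = -1/2, m_2 = 0.
On [1, 3], S(t) = 5 - 13/6·(t - 1) - 1/4·(t - 1)² + 1/24·(t - 1)³.
With (t - 1) = 2/3: S(5/3) = 280/81.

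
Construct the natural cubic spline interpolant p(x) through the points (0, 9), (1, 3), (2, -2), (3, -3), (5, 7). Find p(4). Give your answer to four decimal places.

Write M_i for p''(x_i). With h_i = 1, 1, 1, 2 and divided differences Δ_i = -6, -5, -1, 5, the continuity of p' gives the tridiagonal system
  1·M_0 + 4·M_1 + 1·M_2 = 6(Δ_1 - Δ_0) = 6
  1·M_1 + 4·M_2 + 1·M_3 = 6(Δ_2 - Δ_1) = 24
  1·M_2 + 6·M_3 + 2·M_4 = 6(Δ_3 - Δ_2) = 36
Natural end conditions: M_0 = M_4 = 0.
Solving the tridiagonal system: M_0 = 0, M_1 = 15/43, M_2 = 198/43, M_3 = 225/43, M_4 = 0.
On [3, 5], p(x) = -3 + 65/43·(x - 3) + 225/86·(x - 3)² - 75/172·(x - 3)³.
With (x - 3) = 1: p(4) = 119/172.

0.6919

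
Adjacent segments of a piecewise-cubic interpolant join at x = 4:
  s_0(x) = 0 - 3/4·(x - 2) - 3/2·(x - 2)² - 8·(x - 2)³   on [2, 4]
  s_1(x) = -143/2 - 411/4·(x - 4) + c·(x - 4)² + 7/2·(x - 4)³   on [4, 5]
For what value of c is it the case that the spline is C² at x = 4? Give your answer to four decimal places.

s_0''(x) = -3 - 48·(x - 2), so s_0''(4) = -99. On the right, s_1''(4) = 2c, so c = -99/2.

-49.5000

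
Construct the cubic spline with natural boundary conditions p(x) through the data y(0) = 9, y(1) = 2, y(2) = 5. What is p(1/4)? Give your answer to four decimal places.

Write M_i for p''(x_i). With h_i = 1, 1 and divided differences Δ_i = -7, 3, the continuity of p' gives the tridiagonal system
  1·M_0 + 4·M_1 + 1·M_2 = 6(Δ_1 - Δ_0) = 60
Natural end conditions: M_0 = M_2 = 0.
Forward elimination and back-substitution give M_0 = 0, M_1 = 15, M_2 = 0.
On [0, 1], p(x) = 9 - 19/2·x + 0·x² + 5/2·x³.
With x = 1/4: p(1/4) = 853/128.

6.6641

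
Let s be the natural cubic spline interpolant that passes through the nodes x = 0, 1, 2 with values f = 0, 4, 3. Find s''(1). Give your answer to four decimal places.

With m_i denoting the second derivative at x_i, h_i = 1, 1, and Δ_i = (y_(i+1) − y_i)/h_i = 4, -1:
  1·m_0 + 4·m_1 + 1·m_2 = 6(Δ_1 - Δ_0) = -30
Natural end conditions: m_0 = m_2 = 0.
Solving the tridiagonal system: m_0 = 0, m_1 = -15/2, m_2 = 0.

-7.5000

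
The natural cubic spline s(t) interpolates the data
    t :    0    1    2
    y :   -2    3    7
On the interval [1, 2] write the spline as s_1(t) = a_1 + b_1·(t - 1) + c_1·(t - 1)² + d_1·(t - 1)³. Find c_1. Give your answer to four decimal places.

-0.7500

With m_i denoting the second derivative at x_i, h_i = 1, 1, and Δ_i = (y_(i+1) − y_i)/h_i = 5, 4:
  1·m_0 + 4·m_1 + 1·m_2 = 6(Δ_1 - Δ_0) = -6
Natural end conditions: m_0 = m_2 = 0.
Solving: m_0 = 0, m_1 = -3/2, m_2 = 0.
On [1, 2], with s_1(t) = a_1 + b_1·(t - 1) + c_1·(t - 1)² + d_1·(t - 1)³: c_1 = m_1/2 = -3/4, d_1 = (m_2 - m_1)/(6h_1) = 1/4, b_1 = Δ_1 - h_1(2m_1 + m_2)/6 = 9/2.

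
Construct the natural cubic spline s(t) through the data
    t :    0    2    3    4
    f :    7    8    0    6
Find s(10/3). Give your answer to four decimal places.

0.5105

Put m_i = s'' at the i-th knot. Here h = (2, 1, 1) and Δ = (1/2, -8, 6), so the interior equations h_(i-1)·m_(i-1) + 2(h_(i-1)+h_i)·m_i + h_i·m_(i+1) = 6(Δ_i − Δ_(i-1)) read
  2·m_0 + 6·m_1 + 1·m_2 = 6(Δ_1 - Δ_0) = -51
  1·m_1 + 4·m_2 + 1·m_3 = 6(Δ_2 - Δ_1) = 84
Natural end conditions: m_0 = m_3 = 0.
Solving: m_0 = 0, m_1 = -288/23, m_2 = 555/23, m_3 = 0.
On [3, 4], s(t) = 0 - 47/23·(t - 3) + 555/46·(t - 3)² - 185/46·(t - 3)³.
With (t - 3) = 1/3: s(10/3) = 317/621.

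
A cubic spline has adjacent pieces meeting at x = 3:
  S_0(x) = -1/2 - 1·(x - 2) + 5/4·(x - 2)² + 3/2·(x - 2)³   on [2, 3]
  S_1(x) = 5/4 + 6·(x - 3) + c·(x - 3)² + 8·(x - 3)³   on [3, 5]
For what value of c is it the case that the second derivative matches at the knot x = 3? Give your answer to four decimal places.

S_0''(x) = 5/2 + 9·(x - 2), so S_0''(3) = 23/2. On the right, S_1''(3) = 2c, so c = 23/4.

5.7500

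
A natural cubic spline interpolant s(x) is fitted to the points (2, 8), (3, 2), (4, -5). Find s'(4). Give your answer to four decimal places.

Let M_i = s''(x_i). Step sizes h_i = 1, 1; slopes of the chords Δ_i = (y_(i+1) - y_i)/h_i = -6, -7.
  1·M_0 + 4·M_1 + 1·M_2 = 6(Δ_1 - Δ_0) = -6
Natural end conditions: M_0 = M_2 = 0.
Solving: M_0 = 0, M_1 = -3/2, M_2 = 0.
On [3, 4], s'(x) = b_1 + 2c_1·(x - 3) + 3d_1·(x - 3)² with b_1 = Δ_1 - h_1(2M_1 + M_2)/6 = -13/2, c_1 = M_1/2 = -3/4, d_1 = (M_2 - M_1)/(6h_1) = 1/4. So s'(4) = -29/4.

-7.2500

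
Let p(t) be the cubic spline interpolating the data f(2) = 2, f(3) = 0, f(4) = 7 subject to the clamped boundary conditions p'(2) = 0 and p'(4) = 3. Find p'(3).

Let M_i = p''(x_i). Step sizes h_i = 1, 1; slopes of the chords Δ_i = (y_(i+1) - y_i)/h_i = -2, 7.
  1·M_0 + 4·M_1 + 1·M_2 = 6(Δ_1 - Δ_0) = 54
Clamped end conditions give two more equations: 2h_0·M_0 + h_0·M_1 = 6(Δ_0 - p'(2)) = -12 and h_1·M_1 + 2h_1·M_2 = 6(p'(4) - Δ_1) = -24.
Solving: M_0 = -18, M_1 = 24, M_2 = -24.
On [3, 4], p'(t) = b_1 + 2c_1·(t - 3) + 3d_1·(t - 3)² with b_1 = Δ_1 - h_1(2M_1 + M_2)/6 = 3, c_1 = M_1/2 = 12, d_1 = (M_2 - M_1)/(6h_1) = -8. So p'(3) = 3.

3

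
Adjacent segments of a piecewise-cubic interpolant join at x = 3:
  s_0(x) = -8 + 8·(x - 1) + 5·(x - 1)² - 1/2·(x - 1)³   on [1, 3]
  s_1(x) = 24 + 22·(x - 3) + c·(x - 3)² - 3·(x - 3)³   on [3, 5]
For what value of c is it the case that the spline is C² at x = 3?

s_0''(x) = 10 - 3·(x - 1), so s_0''(3) = 4. On the right, s_1''(3) = 2c, so c = 2.

2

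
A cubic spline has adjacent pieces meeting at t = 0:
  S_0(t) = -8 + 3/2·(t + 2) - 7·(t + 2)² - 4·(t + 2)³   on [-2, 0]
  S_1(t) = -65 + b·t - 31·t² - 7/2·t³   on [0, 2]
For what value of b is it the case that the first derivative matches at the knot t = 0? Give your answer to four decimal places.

S_0'(t) = 3/2 - 14·(t + 2) - 12·(t + 2)², so S_0'(0) = -149/2. On the right, S_1'(0) = b, so b = -149/2.

-74.5000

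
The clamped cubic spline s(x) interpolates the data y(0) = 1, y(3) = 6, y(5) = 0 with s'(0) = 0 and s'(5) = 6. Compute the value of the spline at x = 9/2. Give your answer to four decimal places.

With σ_i denoting the second derivative at x_i, h_i = 3, 2, and Δ_i = (y_(i+1) − y_i)/h_i = 5/3, -3:
  3·σ_0 + 10·σ_1 + 2·σ_2 = 6(Δ_1 - Δ_0) = -28
Clamped end conditions give two more equations: 2h_0·σ_0 + h_0·σ_1 = 6(Δ_0 - s'(0)) = 10 and h_1·σ_1 + 2h_1·σ_2 = 6(s'(5) - Δ_1) = 54.
Forward elimination and back-substitution give σ_0 = 17/3, σ_1 = -8, σ_2 = 35/2.
On [3, 5], s(x) = 6 - 7/2·(x - 3) - 4·(x - 3)² + 17/8·(x - 3)³.
With (x - 3) = 3/2: s(9/2) = -69/64.

-1.0781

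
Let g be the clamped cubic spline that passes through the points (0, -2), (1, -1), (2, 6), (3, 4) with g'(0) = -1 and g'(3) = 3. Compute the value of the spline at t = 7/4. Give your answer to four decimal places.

4.9656

Write m_i for g''(x_i). With h_i = 1, 1, 1 and divided differences Δ_i = 1, 7, -2, the continuity of g' gives the tridiagonal system
  1·m_0 + 4·m_1 + 1·m_2 = 6(Δ_1 - Δ_0) = 36
  1·m_1 + 4·m_2 + 1·m_3 = 6(Δ_2 - Δ_1) = -54
Clamped end conditions give two more equations: 2h_0·m_0 + h_0·m_1 = 6(Δ_0 - g'(0)) = 12 and h_2·m_2 + 2h_2·m_3 = 6(g'(3) - Δ_2) = 30.
Solving: m_0 = -26/15, m_1 = 232/15, m_2 = -362/15, m_3 = 406/15.
On [1, 2], g(t) = -1 + 88/15·(t - 1) + 116/15·(t - 1)² - 33/5·(t - 1)³.
With (t - 1) = 3/4: g(7/4) = 1589/320.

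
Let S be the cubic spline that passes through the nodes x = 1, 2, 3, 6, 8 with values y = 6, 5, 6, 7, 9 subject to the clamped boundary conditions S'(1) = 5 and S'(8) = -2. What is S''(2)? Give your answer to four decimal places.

9.2908

With σ_i denoting the second derivative at x_i, h_i = 1, 1, 3, 2, and Δ_i = (y_(i+1) − y_i)/h_i = -1, 1, 1/3, 1:
  1·σ_0 + 4·σ_1 + 1·σ_2 = 6(Δ_1 - Δ_0) = 12
  1·σ_1 + 8·σ_2 + 3·σ_3 = 6(Δ_2 - Δ_1) = -4
  3·σ_2 + 10·σ_3 + 2·σ_4 = 6(Δ_3 - Δ_2) = 4
Clamped end conditions give two more equations: 2h_0·σ_0 + h_0·σ_1 = 6(Δ_0 - S'(1)) = -36 and h_3·σ_3 + 2h_3·σ_4 = 6(S'(8) - Δ_3) = -18.
Forward elimination and back-substitution give σ_0 = -3193/141, σ_1 = 1310/141, σ_2 = -355/141, σ_3 = 322/141, σ_4 = -1591/282.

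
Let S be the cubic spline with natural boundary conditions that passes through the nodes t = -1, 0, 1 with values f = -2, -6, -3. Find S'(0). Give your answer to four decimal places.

Write M_i for S''(x_i). With h_i = 1, 1 and divided differences Δ_i = -4, 3, the continuity of S' gives the tridiagonal system
  1·M_0 + 4·M_1 + 1·M_2 = 6(Δ_1 - Δ_0) = 42
Natural end conditions: M_0 = M_2 = 0.
Solving the tridiagonal system: M_0 = 0, M_1 = 21/2, M_2 = 0.
On [0, 1], S'(t) = b_1 + 2c_1·t + 3d_1·t² with b_1 = Δ_1 - h_1(2M_1 + M_2)/6 = -1/2, c_1 = M_1/2 = 21/4, d_1 = (M_2 - M_1)/(6h_1) = -7/4. So S'(0) = -1/2.

-0.5000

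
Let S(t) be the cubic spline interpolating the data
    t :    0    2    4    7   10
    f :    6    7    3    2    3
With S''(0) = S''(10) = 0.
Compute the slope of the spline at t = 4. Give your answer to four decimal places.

-1.7750

Let M_i = S''(x_i). Step sizes h_i = 2, 2, 3, 3; slopes of the chords Δ_i = (y_(i+1) - y_i)/h_i = 1/2, -2, -1/3, 1/3.
  2·M_0 + 8·M_1 + 2·M_2 = 6(Δ_1 - Δ_0) = -15
  2·M_1 + 10·M_2 + 3·M_3 = 6(Δ_2 - Δ_1) = 10
  3·M_2 + 12·M_3 + 3·M_4 = 6(Δ_3 - Δ_2) = 4
Natural end conditions: M_0 = M_4 = 0.
Hence M_0 = 0, M_1 = -627/280, M_2 = 51/35, M_3 = -13/420, M_4 = 0.
On [4, 7], S'(t) = b_2 + 2c_2·(t - 4) + 3d_2·(t - 4)² with b_2 = Δ_2 - h_2(2M_2 + M_3)/6 = -71/40, c_2 = M_2/2 = 51/70, d_2 = (M_3 - M_2)/(6h_2) = -125/1512. So S'(4) = -71/40.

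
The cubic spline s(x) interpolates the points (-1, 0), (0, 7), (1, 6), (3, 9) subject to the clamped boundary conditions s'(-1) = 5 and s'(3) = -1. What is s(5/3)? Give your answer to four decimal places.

Put M_i = s'' at the i-th knot. Here h = (1, 1, 2) and Δ = (7, -1, 3/2), so the interior equations h_(i-1)·M_(i-1) + 2(h_(i-1)+h_i)·M_i + h_i·M_(i+1) = 6(Δ_i − Δ_(i-1)) read
  1·M_0 + 4·M_1 + 1·M_2 = 6(Δ_1 - Δ_0) = -48
  1·M_1 + 6·M_2 + 2·M_3 = 6(Δ_2 - Δ_1) = 15
Clamped end conditions give two more equations: 2h_0·M_0 + h_0·M_1 = 6(Δ_0 - s'(-1)) = 12 and h_2·M_2 + 2h_2·M_3 = 6(s'(3) - Δ_2) = -15.
Forward elimination and back-substitution give M_0 = 327/22, M_1 = -195/11, M_2 = 177/22, M_3 = -171/22.
On [1, 3], s(x) = 6 - 14/11·(x - 1) + 177/44·(x - 1)² - 29/22·(x - 1)³.
With (x - 1) = 2/3: s(5/3) = 1945/297.

6.5488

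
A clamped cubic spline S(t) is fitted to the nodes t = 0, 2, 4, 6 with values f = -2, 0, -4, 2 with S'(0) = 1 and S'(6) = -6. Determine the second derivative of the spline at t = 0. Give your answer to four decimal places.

2.6667

Put M_i = S'' at the i-th knot. Here h = (2, 2, 2) and Δ = (1, -2, 3), so the interior equations h_(i-1)·M_(i-1) + 2(h_(i-1)+h_i)·M_i + h_i·M_(i+1) = 6(Δ_i − Δ_(i-1)) read
  2·M_0 + 8·M_1 + 2·M_2 = 6(Δ_1 - Δ_0) = -18
  2·M_1 + 8·M_2 + 2·M_3 = 6(Δ_2 - Δ_1) = 30
Clamped end conditions give two more equations: 2h_0·M_0 + h_0·M_1 = 6(Δ_0 - S'(0)) = 0 and h_2·M_2 + 2h_2·M_3 = 6(S'(6) - Δ_2) = -54.
Forward elimination and back-substitution give M_0 = 8/3, M_1 = -16/3, M_2 = 29/3, M_3 = -55/3.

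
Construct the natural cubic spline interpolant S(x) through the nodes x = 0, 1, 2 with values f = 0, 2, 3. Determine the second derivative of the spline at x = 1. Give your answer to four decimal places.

Let M_i = S''(x_i). Step sizes h_i = 1, 1; slopes of the chords Δ_i = (y_(i+1) - y_i)/h_i = 2, 1.
  1·M_0 + 4·M_1 + 1·M_2 = 6(Δ_1 - Δ_0) = -6
Natural end conditions: M_0 = M_2 = 0.
Solving the tridiagonal system: M_0 = 0, M_1 = -3/2, M_2 = 0.

-1.5000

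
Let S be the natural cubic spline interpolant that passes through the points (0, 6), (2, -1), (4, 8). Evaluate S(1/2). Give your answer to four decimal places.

With M_i denoting the second derivative at x_i, h_i = 2, 2, and Δ_i = (y_(i+1) − y_i)/h_i = -7/2, 9/2:
  2·M_0 + 8·M_1 + 2·M_2 = 6(Δ_1 - Δ_0) = 48
Natural end conditions: M_0 = M_2 = 0.
Hence M_0 = 0, M_1 = 6, M_2 = 0.
On [0, 2], S(x) = 6 - 11/2·x + 0·x² + 1/2·x³.
With x = 1/2: S(1/2) = 53/16.

3.3125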